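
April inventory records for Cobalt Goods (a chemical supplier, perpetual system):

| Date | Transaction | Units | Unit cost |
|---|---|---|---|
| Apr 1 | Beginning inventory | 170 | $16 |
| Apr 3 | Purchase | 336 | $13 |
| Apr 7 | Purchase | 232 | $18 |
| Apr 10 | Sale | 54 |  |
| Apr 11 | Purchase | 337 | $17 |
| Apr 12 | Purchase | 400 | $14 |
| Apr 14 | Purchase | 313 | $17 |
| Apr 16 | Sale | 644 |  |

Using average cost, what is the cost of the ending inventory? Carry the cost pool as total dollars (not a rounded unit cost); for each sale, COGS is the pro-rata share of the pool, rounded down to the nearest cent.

After Apr 1: 170 on hand, pool $2,720.00 (≈ $16.0000 each)
After Apr 3: 506 on hand, pool $7,088.00 (≈ $14.0079 each)
After Apr 7: 738 on hand, pool $11,264.00 (≈ $15.2629 each)
Apr 10, sell 54: 54/738 × $11,264.00 → $824.19
After Apr 11: 1021 on hand, pool $16,168.81 (≈ $15.8362 each)
After Apr 12: 1421 on hand, pool $21,768.81 (≈ $15.3194 each)
After Apr 14: 1734 on hand, pool $27,089.81 (≈ $15.6227 each)
Apr 16, sell 644: 644/1734 × $27,089.81 → $10,061.03
Total COGS = $824.19 + $10,061.03 = $10,885.22
Ending inventory (cost pool remaining) = $17,028.78
Check: goods available $27,914.00 = COGS $10,885.22 + ending $17,028.78

Ending inventory = $17,028.78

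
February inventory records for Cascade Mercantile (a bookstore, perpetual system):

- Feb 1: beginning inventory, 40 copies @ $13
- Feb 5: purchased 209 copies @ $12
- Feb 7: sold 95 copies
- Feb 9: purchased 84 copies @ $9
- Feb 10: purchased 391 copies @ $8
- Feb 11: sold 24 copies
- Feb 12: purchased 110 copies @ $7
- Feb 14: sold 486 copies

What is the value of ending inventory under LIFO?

Feb 7, 95 sold [LIFO — newest first]: 95 @ $12 = $1,140
Feb 11, 24 sold [LIFO — newest first]: 24 @ $8 = $192
Feb 14, 486 sold [LIFO — newest first]: 110 @ $7 + 367 @ $8 + 9 @ $9 = $3,787
Total COGS = $1,140 + $192 + $3,787 = $5,119
Ending inventory: 40 @ $13 + 114 @ $12 + 75 @ $9 = $2,563
Check: goods available $7,682 = COGS $5,119 + ending $2,563

Ending inventory = $2,563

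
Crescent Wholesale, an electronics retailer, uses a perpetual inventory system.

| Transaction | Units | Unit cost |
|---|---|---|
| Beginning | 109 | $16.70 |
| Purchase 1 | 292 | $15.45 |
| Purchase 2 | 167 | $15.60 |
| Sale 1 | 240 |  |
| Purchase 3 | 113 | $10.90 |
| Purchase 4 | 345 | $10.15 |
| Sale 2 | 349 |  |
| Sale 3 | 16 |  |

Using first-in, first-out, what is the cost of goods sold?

COGS = $9,340.20

Sale 1 (240) [FIFO — oldest first]: 109 @ $16.70 + 131 @ $15.45 = $3,844.25
Sale 2 (349) [FIFO — oldest first]: 161 @ $15.45 + 167 @ $15.60 + 21 @ $10.90 = $5,321.55
Sale 3 (16) [FIFO — oldest first]: 16 @ $10.90 = $174.40
Total COGS = $3,844.25 + $5,321.55 + $174.40 = $9,340.20
Ending inventory: 76 @ $10.90 + 345 @ $10.15 = $4,330.15
Check: goods available $13,670.35 = COGS $9,340.20 + ending $4,330.15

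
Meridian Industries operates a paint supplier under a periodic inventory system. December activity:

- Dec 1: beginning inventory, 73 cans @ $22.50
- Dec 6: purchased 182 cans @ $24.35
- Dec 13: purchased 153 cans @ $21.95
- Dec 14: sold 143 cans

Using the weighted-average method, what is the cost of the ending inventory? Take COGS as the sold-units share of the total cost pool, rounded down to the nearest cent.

Ending inventory = $6,126.54

Dec 14, sell 143: 143/408 × $9,432.55 → $3,306.01
Ending inventory (cost pool remaining) = $6,126.54
Check: goods available $9,432.55 = COGS $3,306.01 + ending $6,126.54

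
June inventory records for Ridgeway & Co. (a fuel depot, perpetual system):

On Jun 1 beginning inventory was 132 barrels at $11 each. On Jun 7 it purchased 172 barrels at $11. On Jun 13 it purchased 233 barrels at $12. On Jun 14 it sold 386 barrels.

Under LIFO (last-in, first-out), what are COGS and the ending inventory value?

Jun 14, 386 sold [LIFO — newest first]: 233 @ $12 + 153 @ $11 = $4,479
Ending inventory: 132 @ $11 + 19 @ $11 = $1,661

COGS = $4,479; ending inventory = $1,661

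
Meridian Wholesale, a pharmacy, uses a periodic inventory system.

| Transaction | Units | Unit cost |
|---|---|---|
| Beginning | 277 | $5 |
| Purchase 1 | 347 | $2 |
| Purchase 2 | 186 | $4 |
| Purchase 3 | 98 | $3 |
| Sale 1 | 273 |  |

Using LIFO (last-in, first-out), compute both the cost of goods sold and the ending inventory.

COGS = $994; ending inventory = $2,123

Sale 1 (273) [LIFO — newest first]: 98 @ $3 + 175 @ $4 = $994
Ending inventory: 277 @ $5 + 347 @ $2 + 11 @ $4 = $2,123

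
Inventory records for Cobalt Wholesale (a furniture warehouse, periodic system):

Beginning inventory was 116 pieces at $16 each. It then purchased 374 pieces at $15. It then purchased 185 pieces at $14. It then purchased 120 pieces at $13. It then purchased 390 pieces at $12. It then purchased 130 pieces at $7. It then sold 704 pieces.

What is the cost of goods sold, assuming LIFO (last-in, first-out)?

Sale 1 (704) [LIFO — newest first]: 130 @ $7 + 390 @ $12 + 120 @ $13 + 64 @ $14 = $8,046
Ending inventory: 116 @ $16 + 374 @ $15 + 121 @ $14 = $9,160

COGS = $8,046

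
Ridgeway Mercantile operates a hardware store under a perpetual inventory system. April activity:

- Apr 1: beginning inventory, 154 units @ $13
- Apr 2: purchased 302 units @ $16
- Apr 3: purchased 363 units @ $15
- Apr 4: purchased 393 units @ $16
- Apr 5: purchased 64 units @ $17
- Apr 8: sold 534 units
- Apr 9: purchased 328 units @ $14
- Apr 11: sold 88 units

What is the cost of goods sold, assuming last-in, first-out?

COGS = $9,763

Apr 8, 534 sold [LIFO — newest first]: 64 @ $17 + 393 @ $16 + 77 @ $15 = $8,531
Apr 11, 88 sold [LIFO — newest first]: 88 @ $14 = $1,232
Total COGS = $8,531 + $1,232 = $9,763
Ending inventory: 154 @ $13 + 302 @ $16 + 286 @ $15 + 240 @ $14 = $14,484
Check: goods available $24,247 = COGS $9,763 + ending $14,484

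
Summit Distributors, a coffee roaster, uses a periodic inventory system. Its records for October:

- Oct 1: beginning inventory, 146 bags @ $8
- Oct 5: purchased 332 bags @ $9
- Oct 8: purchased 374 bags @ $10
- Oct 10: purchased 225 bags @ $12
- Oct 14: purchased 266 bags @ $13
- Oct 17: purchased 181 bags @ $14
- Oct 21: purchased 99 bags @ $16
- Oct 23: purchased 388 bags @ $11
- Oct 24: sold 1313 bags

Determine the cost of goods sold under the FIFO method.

Oct 24, 1313 sold [FIFO — oldest first]: 146 @ $8 + 332 @ $9 + 374 @ $10 + 225 @ $12 + 236 @ $13 = $13,664
Ending inventory: 30 @ $13 + 181 @ $14 + 99 @ $16 + 388 @ $11 = $8,776

COGS = $13,664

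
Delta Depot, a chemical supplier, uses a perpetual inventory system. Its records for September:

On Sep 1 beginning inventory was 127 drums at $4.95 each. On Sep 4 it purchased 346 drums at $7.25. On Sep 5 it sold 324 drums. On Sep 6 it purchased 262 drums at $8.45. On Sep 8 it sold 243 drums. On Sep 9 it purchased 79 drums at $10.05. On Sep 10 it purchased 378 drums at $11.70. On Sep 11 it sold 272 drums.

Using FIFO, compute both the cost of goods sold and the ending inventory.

Sep 5, 324 sold [FIFO — oldest first]: 127 @ $4.95 + 197 @ $7.25 = $2,056.90
Sep 8, 243 sold [FIFO — oldest first]: 149 @ $7.25 + 94 @ $8.45 = $1,874.55
Sep 11, 272 sold [FIFO — oldest first]: 168 @ $8.45 + 79 @ $10.05 + 25 @ $11.70 = $2,506.05
Total COGS = $2,056.90 + $1,874.55 + $2,506.05 = $6,437.50
Ending inventory: 353 @ $11.70 = $4,130.10

COGS = $6,437.50; ending inventory = $4,130.10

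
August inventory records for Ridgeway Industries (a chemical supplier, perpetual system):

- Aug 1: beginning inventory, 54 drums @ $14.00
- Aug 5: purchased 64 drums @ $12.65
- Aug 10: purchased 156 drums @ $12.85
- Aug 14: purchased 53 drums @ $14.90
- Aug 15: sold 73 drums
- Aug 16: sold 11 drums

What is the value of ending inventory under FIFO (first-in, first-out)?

Aug 15, 73 sold [FIFO — oldest first]: 54 @ $14.00 + 19 @ $12.65 = $996.35
Aug 16, 11 sold [FIFO — oldest first]: 11 @ $12.65 = $139.15
Total COGS = $996.35 + $139.15 = $1,135.50
Ending inventory: 34 @ $12.65 + 156 @ $12.85 + 53 @ $14.90 = $3,224.40
Check: goods available $4,359.90 = COGS $1,135.50 + ending $3,224.40

Ending inventory = $3,224.40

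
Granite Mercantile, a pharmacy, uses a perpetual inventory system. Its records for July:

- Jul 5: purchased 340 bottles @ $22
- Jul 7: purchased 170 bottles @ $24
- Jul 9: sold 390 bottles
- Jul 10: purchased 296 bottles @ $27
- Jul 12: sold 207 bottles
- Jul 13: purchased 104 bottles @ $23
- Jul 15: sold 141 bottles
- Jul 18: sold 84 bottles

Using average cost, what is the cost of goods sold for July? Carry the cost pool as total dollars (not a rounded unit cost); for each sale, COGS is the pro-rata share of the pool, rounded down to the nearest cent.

COGS = $19,758.40

After Jul 5: 340 on hand, pool $7,480.00 (≈ $22.0000 each)
After Jul 7: 510 on hand, pool $11,560.00 (≈ $22.6667 each)
Jul 9, sell 390: 390/510 × $11,560.00 → $8,840.00
After Jul 10: 416 on hand, pool $10,712.00 (≈ $25.7500 each)
Jul 12, sell 207: 207/416 × $10,712.00 → $5,330.25
After Jul 13: 313 on hand, pool $7,773.75 (≈ $24.8363 each)
Jul 15, sell 141: 141/313 × $7,773.75 → $3,501.91
Jul 18, sell 84: 84/172 × $4,271.84 → $2,086.24
Total COGS = $8,840.00 + $5,330.25 + $3,501.91 + $2,086.24 = $19,758.40
Ending inventory (cost pool remaining) = $2,185.60
Check: goods available $21,944.00 = COGS $19,758.40 + ending $2,185.60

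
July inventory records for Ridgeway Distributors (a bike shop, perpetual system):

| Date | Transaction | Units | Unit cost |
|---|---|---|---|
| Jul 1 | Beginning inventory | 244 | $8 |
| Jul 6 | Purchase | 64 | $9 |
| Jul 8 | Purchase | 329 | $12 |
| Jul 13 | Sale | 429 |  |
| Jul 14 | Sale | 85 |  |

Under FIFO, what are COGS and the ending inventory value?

COGS = $5,000; ending inventory = $1,476

Jul 13, 429 sold [FIFO — oldest first]: 244 @ $8 + 64 @ $9 + 121 @ $12 = $3,980
Jul 14, 85 sold [FIFO — oldest first]: 85 @ $12 = $1,020
Total COGS = $3,980 + $1,020 = $5,000
Ending inventory: 123 @ $12 = $1,476
Check: goods available $6,476 = COGS $5,000 + ending $1,476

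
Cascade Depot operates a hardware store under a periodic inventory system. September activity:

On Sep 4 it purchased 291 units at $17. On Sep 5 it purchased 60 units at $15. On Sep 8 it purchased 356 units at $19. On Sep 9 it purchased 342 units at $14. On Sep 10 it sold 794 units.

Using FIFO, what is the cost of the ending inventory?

Sep 10, 794 sold [FIFO — oldest first]: 291 @ $17 + 60 @ $15 + 356 @ $19 + 87 @ $14 = $13,829
Ending inventory: 255 @ $14 = $3,570

Ending inventory = $3,570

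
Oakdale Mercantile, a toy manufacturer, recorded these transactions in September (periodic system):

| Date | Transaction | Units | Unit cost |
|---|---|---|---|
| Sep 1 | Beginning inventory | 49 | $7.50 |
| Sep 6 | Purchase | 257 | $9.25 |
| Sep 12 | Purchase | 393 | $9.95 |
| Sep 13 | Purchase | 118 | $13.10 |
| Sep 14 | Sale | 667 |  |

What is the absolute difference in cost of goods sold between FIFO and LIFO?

$562.45

FIFO COGS: 49 @ $7.50 + 257 @ $9.25 + 361 @ $9.95 = $6,336.70
LIFO COGS: 118 @ $13.10 + 393 @ $9.95 + 156 @ $9.25 = $6,899.15
Difference = |$6,336.70 − $6,899.15| = $562.45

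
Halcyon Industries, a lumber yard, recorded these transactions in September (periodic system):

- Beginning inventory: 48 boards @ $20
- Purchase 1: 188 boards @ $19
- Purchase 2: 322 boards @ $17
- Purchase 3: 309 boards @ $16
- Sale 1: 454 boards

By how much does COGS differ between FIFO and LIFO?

FIFO COGS: 48 @ $20 + 188 @ $19 + 218 @ $17 = $8,238
LIFO COGS: 309 @ $16 + 145 @ $17 = $7,409
Difference = |$8,238 − $7,409| = $829

$829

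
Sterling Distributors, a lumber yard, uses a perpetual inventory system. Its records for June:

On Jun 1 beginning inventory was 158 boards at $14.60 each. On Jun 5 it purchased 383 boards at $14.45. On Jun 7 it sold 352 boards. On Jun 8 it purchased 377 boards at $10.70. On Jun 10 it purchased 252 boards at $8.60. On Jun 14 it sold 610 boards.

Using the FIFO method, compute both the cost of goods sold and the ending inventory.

COGS = $12,253.45; ending inventory = $1,788.80

Jun 7, 352 sold [FIFO — oldest first]: 158 @ $14.60 + 194 @ $14.45 = $5,110.10
Jun 14, 610 sold [FIFO — oldest first]: 189 @ $14.45 + 377 @ $10.70 + 44 @ $8.60 = $7,143.35
Total COGS = $5,110.10 + $7,143.35 = $12,253.45
Ending inventory: 208 @ $8.60 = $1,788.80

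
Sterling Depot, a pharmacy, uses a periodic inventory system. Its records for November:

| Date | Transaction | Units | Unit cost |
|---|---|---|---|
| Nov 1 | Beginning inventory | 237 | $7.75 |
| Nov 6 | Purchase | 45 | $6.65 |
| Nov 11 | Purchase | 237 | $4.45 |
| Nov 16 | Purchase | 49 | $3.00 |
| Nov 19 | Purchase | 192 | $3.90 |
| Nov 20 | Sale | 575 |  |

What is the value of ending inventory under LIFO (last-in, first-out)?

Ending inventory = $1,433.75

Nov 20, 575 sold [LIFO — newest first]: 192 @ $3.90 + 49 @ $3.00 + 237 @ $4.45 + 45 @ $6.65 + 52 @ $7.75 = $2,652.70
Ending inventory: 185 @ $7.75 = $1,433.75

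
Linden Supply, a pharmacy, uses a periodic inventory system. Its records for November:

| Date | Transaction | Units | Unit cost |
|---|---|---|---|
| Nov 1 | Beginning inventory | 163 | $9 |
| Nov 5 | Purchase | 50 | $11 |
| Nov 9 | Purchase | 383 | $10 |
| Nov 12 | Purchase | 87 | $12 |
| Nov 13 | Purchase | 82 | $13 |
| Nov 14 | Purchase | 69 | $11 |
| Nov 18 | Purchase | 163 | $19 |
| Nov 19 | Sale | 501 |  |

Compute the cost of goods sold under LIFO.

COGS = $6,966

Nov 19, 501 sold [LIFO — newest first]: 163 @ $19 + 69 @ $11 + 82 @ $13 + 87 @ $12 + 100 @ $10 = $6,966
Ending inventory: 163 @ $9 + 50 @ $11 + 283 @ $10 = $4,847
Check: goods available $11,813 = COGS $6,966 + ending $4,847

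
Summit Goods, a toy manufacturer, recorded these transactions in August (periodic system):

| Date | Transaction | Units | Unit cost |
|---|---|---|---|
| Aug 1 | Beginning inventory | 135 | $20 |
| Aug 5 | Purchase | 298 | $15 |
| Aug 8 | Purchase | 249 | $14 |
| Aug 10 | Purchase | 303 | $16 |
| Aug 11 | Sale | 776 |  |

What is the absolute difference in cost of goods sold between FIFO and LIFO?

FIFO COGS: 135 @ $20 + 298 @ $15 + 249 @ $14 + 94 @ $16 = $12,160
LIFO COGS: 303 @ $16 + 249 @ $14 + 224 @ $15 = $11,694
Difference = |$12,160 − $11,694| = $466

$466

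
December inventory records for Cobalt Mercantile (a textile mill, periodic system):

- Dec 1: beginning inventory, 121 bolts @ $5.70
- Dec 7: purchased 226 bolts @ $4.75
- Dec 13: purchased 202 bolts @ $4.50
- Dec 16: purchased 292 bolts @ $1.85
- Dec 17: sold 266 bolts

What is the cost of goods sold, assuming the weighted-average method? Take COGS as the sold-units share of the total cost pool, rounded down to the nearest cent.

Dec 17, sell 266: 266/841 × $3,212.40 → $1,016.05
Ending inventory (cost pool remaining) = $2,196.35
Check: goods available $3,212.40 = COGS $1,016.05 + ending $2,196.35

COGS = $1,016.05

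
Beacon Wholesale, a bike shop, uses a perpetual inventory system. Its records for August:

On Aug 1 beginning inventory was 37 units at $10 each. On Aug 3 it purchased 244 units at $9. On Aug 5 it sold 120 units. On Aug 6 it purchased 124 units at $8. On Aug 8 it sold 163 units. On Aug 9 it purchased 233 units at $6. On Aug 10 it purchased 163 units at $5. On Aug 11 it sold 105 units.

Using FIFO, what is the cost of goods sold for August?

COGS = $3,422

Aug 5, 120 sold [FIFO — oldest first]: 37 @ $10 + 83 @ $9 = $1,117
Aug 8, 163 sold [FIFO — oldest first]: 161 @ $9 + 2 @ $8 = $1,465
Aug 11, 105 sold [FIFO — oldest first]: 105 @ $8 = $840
Total COGS = $1,117 + $1,465 + $840 = $3,422
Ending inventory: 17 @ $8 + 233 @ $6 + 163 @ $5 = $2,349
Check: goods available $5,771 = COGS $3,422 + ending $2,349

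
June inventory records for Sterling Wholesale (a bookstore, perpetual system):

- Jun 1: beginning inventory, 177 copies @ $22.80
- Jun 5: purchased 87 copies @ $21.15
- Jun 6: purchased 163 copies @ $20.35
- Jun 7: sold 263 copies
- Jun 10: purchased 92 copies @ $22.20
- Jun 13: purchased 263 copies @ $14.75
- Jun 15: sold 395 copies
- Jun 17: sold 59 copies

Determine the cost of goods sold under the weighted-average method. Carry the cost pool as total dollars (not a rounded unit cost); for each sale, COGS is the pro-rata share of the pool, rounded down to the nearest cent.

COGS = $13,930.52

After Jun 1: 177 on hand, pool $4,035.60 (≈ $22.8000 each)
After Jun 5: 264 on hand, pool $5,875.65 (≈ $22.2563 each)
After Jun 6: 427 on hand, pool $9,192.70 (≈ $21.5286 each)
Jun 7, sell 263: 263/427 × $9,192.70 → $5,662.01
After Jun 10: 256 on hand, pool $5,573.09 (≈ $21.7699 each)
After Jun 13: 519 on hand, pool $9,452.34 (≈ $18.2126 each)
Jun 15, sell 395: 395/519 × $9,452.34 → $7,193.97
Jun 17, sell 59: 59/124 × $2,258.37 → $1,074.54
Total COGS = $5,662.01 + $7,193.97 + $1,074.54 = $13,930.52
Ending inventory (cost pool remaining) = $1,183.83
Check: goods available $15,114.35 = COGS $13,930.52 + ending $1,183.83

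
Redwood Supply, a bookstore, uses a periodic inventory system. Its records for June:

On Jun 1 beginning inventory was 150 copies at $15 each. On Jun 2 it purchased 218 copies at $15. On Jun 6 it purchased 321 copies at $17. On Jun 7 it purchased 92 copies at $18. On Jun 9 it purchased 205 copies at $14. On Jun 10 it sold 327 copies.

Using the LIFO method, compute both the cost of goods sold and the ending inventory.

Jun 10, 327 sold [LIFO — newest first]: 205 @ $14 + 92 @ $18 + 30 @ $17 = $5,036
Ending inventory: 150 @ $15 + 218 @ $15 + 291 @ $17 = $10,467

COGS = $5,036; ending inventory = $10,467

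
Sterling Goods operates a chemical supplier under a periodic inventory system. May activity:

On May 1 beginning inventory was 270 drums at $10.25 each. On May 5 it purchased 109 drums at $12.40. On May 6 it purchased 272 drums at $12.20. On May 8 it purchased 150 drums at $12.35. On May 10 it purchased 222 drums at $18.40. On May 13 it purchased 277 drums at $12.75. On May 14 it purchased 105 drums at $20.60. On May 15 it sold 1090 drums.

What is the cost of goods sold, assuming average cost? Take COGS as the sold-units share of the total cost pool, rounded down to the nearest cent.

COGS = $14,794.17

May 15, sell 1090: 1090/1405 × $19,069.55 → $14,794.17
Ending inventory (cost pool remaining) = $4,275.38
Check: goods available $19,069.55 = COGS $14,794.17 + ending $4,275.38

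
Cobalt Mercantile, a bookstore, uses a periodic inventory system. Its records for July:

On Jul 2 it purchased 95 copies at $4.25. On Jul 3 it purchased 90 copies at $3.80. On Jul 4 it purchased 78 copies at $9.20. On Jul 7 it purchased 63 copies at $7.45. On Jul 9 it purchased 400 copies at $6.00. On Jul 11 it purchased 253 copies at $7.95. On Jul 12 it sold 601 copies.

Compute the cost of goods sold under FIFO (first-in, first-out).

COGS = $3,582.70

Jul 12, 601 sold [FIFO — oldest first]: 95 @ $4.25 + 90 @ $3.80 + 78 @ $9.20 + 63 @ $7.45 + 275 @ $6.00 = $3,582.70
Ending inventory: 125 @ $6.00 + 253 @ $7.95 = $2,761.35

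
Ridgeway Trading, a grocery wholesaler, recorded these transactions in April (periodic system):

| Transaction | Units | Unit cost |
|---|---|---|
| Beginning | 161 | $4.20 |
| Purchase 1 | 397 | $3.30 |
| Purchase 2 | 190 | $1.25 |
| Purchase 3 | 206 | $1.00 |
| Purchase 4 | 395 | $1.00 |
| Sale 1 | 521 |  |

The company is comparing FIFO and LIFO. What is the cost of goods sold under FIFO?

COGS = $1,864.20

FIFO COGS: 161 @ $4.20 + 360 @ $3.30 = $1,864.20
LIFO COGS: 395 @ $1.00 + 126 @ $1.00 = $521.00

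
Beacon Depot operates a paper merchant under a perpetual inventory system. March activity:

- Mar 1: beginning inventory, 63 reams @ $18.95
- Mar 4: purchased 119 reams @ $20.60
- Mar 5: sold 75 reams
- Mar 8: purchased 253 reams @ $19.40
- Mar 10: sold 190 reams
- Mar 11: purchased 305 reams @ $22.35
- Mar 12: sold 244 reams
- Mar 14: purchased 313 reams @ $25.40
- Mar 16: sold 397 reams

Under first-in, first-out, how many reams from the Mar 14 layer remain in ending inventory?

Mar 5, 75 sold [FIFO — oldest first]: 63 @ $18.95 + 12 @ $20.60 = $1,441.05
Mar 10, 190 sold [FIFO — oldest first]: 107 @ $20.60 + 83 @ $19.40 = $3,814.40
Mar 12, 244 sold [FIFO — oldest first]: 170 @ $19.40 + 74 @ $22.35 = $4,951.90
Mar 16, 397 sold [FIFO — oldest first]: 231 @ $22.35 + 166 @ $25.40 = $9,379.25
Total COGS = $1,441.05 + $3,814.40 + $4,951.90 + $9,379.25 = $19,586.60
Ending inventory: 147 @ $25.40 = $3,733.80

147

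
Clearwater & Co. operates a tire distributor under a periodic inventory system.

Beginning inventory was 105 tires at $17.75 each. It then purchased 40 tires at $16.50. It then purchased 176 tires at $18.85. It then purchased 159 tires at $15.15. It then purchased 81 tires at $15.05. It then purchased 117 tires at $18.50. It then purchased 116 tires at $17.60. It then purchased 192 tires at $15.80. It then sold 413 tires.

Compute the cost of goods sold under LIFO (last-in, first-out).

COGS = $7,017.70

Sale 1 (413) [LIFO — newest first]: 192 @ $15.80 + 116 @ $17.60 + 105 @ $18.50 = $7,017.70
Ending inventory: 105 @ $17.75 + 40 @ $16.50 + 176 @ $18.85 + 159 @ $15.15 + 81 @ $15.05 + 12 @ $18.50 = $9,691.25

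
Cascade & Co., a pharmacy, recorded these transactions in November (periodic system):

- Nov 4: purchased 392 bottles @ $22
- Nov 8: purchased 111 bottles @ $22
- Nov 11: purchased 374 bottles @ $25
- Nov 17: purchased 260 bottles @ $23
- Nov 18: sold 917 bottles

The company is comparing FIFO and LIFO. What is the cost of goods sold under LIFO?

COGS = $21,556

FIFO COGS: 392 @ $22 + 111 @ $22 + 374 @ $25 + 40 @ $23 = $21,336
LIFO COGS: 260 @ $23 + 374 @ $25 + 111 @ $22 + 172 @ $22 = $21,556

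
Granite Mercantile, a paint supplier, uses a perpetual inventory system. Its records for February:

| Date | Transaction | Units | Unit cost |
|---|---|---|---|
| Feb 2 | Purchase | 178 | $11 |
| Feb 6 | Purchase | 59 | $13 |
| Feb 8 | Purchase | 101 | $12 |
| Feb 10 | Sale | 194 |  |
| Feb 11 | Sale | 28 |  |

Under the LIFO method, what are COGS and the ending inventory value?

COGS = $2,661; ending inventory = $1,276

Feb 10, 194 sold [LIFO — newest first]: 101 @ $12 + 59 @ $13 + 34 @ $11 = $2,353
Feb 11, 28 sold [LIFO — newest first]: 28 @ $11 = $308
Total COGS = $2,353 + $308 = $2,661
Ending inventory: 116 @ $11 = $1,276
Check: goods available $3,937 = COGS $2,661 + ending $1,276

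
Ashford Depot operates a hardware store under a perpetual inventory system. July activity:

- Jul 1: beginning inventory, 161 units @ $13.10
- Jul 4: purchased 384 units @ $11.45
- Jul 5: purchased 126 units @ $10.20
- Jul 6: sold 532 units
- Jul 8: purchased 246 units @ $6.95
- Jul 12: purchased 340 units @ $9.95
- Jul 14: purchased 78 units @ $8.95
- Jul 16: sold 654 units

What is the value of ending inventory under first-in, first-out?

Jul 6, 532 sold [FIFO — oldest first]: 161 @ $13.10 + 371 @ $11.45 = $6,357.05
Jul 16, 654 sold [FIFO — oldest first]: 13 @ $11.45 + 126 @ $10.20 + 246 @ $6.95 + 269 @ $9.95 = $5,820.30
Total COGS = $6,357.05 + $5,820.30 = $12,177.35
Ending inventory: 71 @ $9.95 + 78 @ $8.95 = $1,404.55
Check: goods available $13,581.90 = COGS $12,177.35 + ending $1,404.55

Ending inventory = $1,404.55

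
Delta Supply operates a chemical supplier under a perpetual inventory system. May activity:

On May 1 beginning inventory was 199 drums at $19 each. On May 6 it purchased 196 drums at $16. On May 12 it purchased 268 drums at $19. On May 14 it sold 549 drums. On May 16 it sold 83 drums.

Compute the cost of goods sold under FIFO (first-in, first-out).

COGS = $11,420

May 14, 549 sold [FIFO — oldest first]: 199 @ $19 + 196 @ $16 + 154 @ $19 = $9,843
May 16, 83 sold [FIFO — oldest first]: 83 @ $19 = $1,577
Total COGS = $9,843 + $1,577 = $11,420
Ending inventory: 31 @ $19 = $589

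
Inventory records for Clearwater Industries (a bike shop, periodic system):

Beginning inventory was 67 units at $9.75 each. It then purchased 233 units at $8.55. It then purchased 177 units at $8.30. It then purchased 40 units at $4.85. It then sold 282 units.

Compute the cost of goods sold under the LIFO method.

COGS = $2,218.85

Sale 1 (282) [LIFO — newest first]: 40 @ $4.85 + 177 @ $8.30 + 65 @ $8.55 = $2,218.85
Ending inventory: 67 @ $9.75 + 168 @ $8.55 = $2,089.65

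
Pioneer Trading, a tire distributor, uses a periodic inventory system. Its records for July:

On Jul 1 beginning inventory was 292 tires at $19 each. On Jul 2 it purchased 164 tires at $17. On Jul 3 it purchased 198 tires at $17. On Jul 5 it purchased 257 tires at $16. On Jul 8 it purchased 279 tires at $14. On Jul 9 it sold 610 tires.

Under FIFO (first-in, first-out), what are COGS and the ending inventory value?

Jul 9, 610 sold [FIFO — oldest first]: 292 @ $19 + 164 @ $17 + 154 @ $17 = $10,954
Ending inventory: 44 @ $17 + 257 @ $16 + 279 @ $14 = $8,766

COGS = $10,954; ending inventory = $8,766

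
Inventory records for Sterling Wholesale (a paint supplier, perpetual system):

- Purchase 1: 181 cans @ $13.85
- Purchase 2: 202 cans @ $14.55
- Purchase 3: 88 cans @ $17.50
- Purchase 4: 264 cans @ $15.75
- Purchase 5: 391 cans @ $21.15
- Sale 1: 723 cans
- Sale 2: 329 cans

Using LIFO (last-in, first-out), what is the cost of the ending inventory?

Sale 1 (723) [LIFO — newest first]: 391 @ $21.15 + 264 @ $15.75 + 68 @ $17.50 = $13,617.65
Sale 2 (329) [LIFO — newest first]: 20 @ $17.50 + 202 @ $14.55 + 107 @ $13.85 = $4,771.05
Total COGS = $13,617.65 + $4,771.05 = $18,388.70
Ending inventory: 74 @ $13.85 = $1,024.90

Ending inventory = $1,024.90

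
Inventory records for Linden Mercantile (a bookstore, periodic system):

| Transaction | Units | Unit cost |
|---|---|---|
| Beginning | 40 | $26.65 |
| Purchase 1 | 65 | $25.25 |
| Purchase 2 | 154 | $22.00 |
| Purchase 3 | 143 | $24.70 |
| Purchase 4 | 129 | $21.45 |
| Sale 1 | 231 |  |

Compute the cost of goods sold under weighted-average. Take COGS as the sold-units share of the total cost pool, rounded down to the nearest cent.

Sale 1, sell 231: 231/531 × $12,394.40 → $5,391.91
Ending inventory (cost pool remaining) = $7,002.49

COGS = $5,391.91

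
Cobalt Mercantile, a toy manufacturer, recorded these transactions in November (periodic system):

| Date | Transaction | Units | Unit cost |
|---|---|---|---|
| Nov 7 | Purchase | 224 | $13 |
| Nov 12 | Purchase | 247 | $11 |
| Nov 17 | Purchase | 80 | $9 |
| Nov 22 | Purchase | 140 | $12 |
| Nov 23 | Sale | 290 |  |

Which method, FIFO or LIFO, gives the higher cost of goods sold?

FIFO

FIFO COGS: 224 @ $13 + 66 @ $11 = $3,638
LIFO COGS: 140 @ $12 + 80 @ $9 + 70 @ $11 = $3,170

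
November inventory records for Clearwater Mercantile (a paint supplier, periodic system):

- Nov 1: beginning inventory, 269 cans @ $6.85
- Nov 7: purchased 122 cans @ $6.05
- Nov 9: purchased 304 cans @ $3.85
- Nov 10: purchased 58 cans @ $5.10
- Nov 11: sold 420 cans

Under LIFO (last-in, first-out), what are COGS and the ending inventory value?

Nov 11, 420 sold [LIFO — newest first]: 58 @ $5.10 + 304 @ $3.85 + 58 @ $6.05 = $1,817.10
Ending inventory: 269 @ $6.85 + 64 @ $6.05 = $2,229.85
Check: goods available $4,046.95 = COGS $1,817.10 + ending $2,229.85

COGS = $1,817.10; ending inventory = $2,229.85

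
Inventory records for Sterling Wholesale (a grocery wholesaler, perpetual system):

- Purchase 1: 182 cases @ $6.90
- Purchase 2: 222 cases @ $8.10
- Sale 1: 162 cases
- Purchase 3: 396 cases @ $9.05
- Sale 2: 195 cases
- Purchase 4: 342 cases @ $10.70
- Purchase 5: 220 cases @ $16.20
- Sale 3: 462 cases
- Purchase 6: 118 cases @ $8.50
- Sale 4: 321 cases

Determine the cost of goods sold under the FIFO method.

Sale 1 (162) [FIFO — oldest first]: 162 @ $6.90 = $1,117.80
Sale 2 (195) [FIFO — oldest first]: 20 @ $6.90 + 175 @ $8.10 = $1,555.50
Sale 3 (462) [FIFO — oldest first]: 47 @ $8.10 + 396 @ $9.05 + 19 @ $10.70 = $4,167.80
Sale 4 (321) [FIFO — oldest first]: 321 @ $10.70 = $3,434.70
Total COGS = $1,117.80 + $1,555.50 + $4,167.80 + $3,434.70 = $10,275.80
Ending inventory: 2 @ $10.70 + 220 @ $16.20 + 118 @ $8.50 = $4,588.40
Check: goods available $14,864.20 = COGS $10,275.80 + ending $4,588.40

COGS = $10,275.80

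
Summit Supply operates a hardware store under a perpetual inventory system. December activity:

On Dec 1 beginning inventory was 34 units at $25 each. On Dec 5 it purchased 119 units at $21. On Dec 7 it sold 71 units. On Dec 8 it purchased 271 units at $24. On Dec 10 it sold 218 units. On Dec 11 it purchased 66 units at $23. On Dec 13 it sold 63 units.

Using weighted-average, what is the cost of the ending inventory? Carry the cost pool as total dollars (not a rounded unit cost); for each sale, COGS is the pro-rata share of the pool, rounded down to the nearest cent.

Ending inventory = $3,221.24

After Dec 1: 34 on hand, pool $850.00 (≈ $25.0000 each)
After Dec 5: 153 on hand, pool $3,349.00 (≈ $21.8889 each)
Dec 7, sell 71: 71/153 × $3,349.00 → $1,554.11
After Dec 8: 353 on hand, pool $8,298.89 (≈ $23.5096 each)
Dec 10, sell 218: 218/353 × $8,298.89 → $5,125.09
After Dec 11: 201 on hand, pool $4,691.80 (≈ $23.3423 each)
Dec 13, sell 63: 63/201 × $4,691.80 → $1,470.56
Total COGS = $1,554.11 + $5,125.09 + $1,470.56 = $8,149.76
Ending inventory (cost pool remaining) = $3,221.24
Check: goods available $11,371.00 = COGS $8,149.76 + ending $3,221.24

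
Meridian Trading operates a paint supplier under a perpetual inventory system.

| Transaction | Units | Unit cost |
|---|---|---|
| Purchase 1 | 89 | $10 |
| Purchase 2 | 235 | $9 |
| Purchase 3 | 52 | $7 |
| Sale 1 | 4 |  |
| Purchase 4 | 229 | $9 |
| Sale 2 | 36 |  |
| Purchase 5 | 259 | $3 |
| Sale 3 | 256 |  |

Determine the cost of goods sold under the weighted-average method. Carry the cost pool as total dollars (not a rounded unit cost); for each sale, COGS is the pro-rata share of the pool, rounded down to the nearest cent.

COGS = $2,175.81

After Purchase 1: 89 on hand, pool $890.00 (≈ $10.0000 each)
After Purchase 2: 324 on hand, pool $3,005.00 (≈ $9.2747 each)
After Purchase 3: 376 on hand, pool $3,369.00 (≈ $8.9601 each)
Sale 1, sell 4: 4/376 × $3,369.00 → $35.84
After Purchase 4: 601 on hand, pool $5,394.16 (≈ $8.9753 each)
Sale 2, sell 36: 36/601 × $5,394.16 → $323.11
After Purchase 5: 824 on hand, pool $5,848.05 (≈ $7.0971 each)
Sale 3, sell 256: 256/824 × $5,848.05 → $1,816.86
Total COGS = $35.84 + $323.11 + $1,816.86 = $2,175.81
Ending inventory (cost pool remaining) = $4,031.19
Check: goods available $6,207.00 = COGS $2,175.81 + ending $4,031.19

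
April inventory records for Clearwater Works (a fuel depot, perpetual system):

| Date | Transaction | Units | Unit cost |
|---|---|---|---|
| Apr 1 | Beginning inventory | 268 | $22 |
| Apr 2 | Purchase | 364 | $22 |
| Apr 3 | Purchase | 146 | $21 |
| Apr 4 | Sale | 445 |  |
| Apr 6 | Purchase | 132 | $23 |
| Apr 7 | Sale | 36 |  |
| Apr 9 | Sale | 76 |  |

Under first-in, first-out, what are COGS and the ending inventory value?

COGS = $12,254; ending inventory = $7,752

Apr 4, 445 sold [FIFO — oldest first]: 268 @ $22 + 177 @ $22 = $9,790
Apr 7, 36 sold [FIFO — oldest first]: 36 @ $22 = $792
Apr 9, 76 sold [FIFO — oldest first]: 76 @ $22 = $1,672
Total COGS = $9,790 + $792 + $1,672 = $12,254
Ending inventory: 75 @ $22 + 146 @ $21 + 132 @ $23 = $7,752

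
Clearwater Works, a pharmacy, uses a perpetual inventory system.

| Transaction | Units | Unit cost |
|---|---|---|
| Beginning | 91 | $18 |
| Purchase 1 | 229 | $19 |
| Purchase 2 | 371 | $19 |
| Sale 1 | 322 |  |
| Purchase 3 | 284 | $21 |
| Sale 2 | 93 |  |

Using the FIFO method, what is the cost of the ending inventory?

Ending inventory = $11,208

Sale 1 (322) [FIFO — oldest first]: 91 @ $18 + 229 @ $19 + 2 @ $19 = $6,027
Sale 2 (93) [FIFO — oldest first]: 93 @ $19 = $1,767
Total COGS = $6,027 + $1,767 = $7,794
Ending inventory: 276 @ $19 + 284 @ $21 = $11,208
Check: goods available $19,002 = COGS $7,794 + ending $11,208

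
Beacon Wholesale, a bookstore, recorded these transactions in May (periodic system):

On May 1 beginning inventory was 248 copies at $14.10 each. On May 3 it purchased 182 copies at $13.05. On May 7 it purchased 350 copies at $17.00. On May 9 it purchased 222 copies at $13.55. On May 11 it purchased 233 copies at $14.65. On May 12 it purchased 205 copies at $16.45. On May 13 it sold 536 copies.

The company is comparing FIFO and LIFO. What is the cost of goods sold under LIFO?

COGS = $8,113.60

FIFO COGS: 248 @ $14.10 + 182 @ $13.05 + 106 @ $17.00 = $7,673.90
LIFO COGS: 205 @ $16.45 + 233 @ $14.65 + 98 @ $13.55 = $8,113.60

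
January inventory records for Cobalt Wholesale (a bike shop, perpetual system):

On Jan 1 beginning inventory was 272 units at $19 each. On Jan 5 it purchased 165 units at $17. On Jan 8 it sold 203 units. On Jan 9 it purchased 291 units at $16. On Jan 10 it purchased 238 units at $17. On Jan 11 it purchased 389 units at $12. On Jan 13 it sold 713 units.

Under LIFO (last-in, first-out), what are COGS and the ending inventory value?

Jan 8, 203 sold [LIFO — newest first]: 165 @ $17 + 38 @ $19 = $3,527
Jan 13, 713 sold [LIFO — newest first]: 389 @ $12 + 238 @ $17 + 86 @ $16 = $10,090
Total COGS = $3,527 + $10,090 = $13,617
Ending inventory: 234 @ $19 + 205 @ $16 = $7,726

COGS = $13,617; ending inventory = $7,726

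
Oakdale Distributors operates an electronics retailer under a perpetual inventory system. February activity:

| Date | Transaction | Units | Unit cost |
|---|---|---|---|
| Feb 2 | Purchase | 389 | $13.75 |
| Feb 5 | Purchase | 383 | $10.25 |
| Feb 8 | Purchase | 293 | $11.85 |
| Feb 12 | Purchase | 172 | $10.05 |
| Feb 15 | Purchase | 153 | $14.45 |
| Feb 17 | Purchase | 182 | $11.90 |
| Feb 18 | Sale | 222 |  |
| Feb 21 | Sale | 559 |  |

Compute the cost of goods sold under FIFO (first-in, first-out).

COGS = $9,381.15

Feb 18, 222 sold [FIFO — oldest first]: 222 @ $13.75 = $3,052.50
Feb 21, 559 sold [FIFO — oldest first]: 167 @ $13.75 + 383 @ $10.25 + 9 @ $11.85 = $6,328.65
Total COGS = $3,052.50 + $6,328.65 = $9,381.15
Ending inventory: 284 @ $11.85 + 172 @ $10.05 + 153 @ $14.45 + 182 @ $11.90 = $9,470.65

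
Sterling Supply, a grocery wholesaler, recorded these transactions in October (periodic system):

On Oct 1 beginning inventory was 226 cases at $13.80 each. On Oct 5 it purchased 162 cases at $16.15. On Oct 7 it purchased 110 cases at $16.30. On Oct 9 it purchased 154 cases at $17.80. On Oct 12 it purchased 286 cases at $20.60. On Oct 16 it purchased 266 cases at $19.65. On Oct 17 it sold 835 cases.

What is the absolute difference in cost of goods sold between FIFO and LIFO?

FIFO COGS: 226 @ $13.80 + 162 @ $16.15 + 110 @ $16.30 + 154 @ $17.80 + 183 @ $20.60 = $14,039.10
LIFO COGS: 266 @ $19.65 + 286 @ $20.60 + 154 @ $17.80 + 110 @ $16.30 + 19 @ $16.15 = $15,959.55
Difference = |$14,039.10 − $15,959.55| = $1,920.45

$1,920.45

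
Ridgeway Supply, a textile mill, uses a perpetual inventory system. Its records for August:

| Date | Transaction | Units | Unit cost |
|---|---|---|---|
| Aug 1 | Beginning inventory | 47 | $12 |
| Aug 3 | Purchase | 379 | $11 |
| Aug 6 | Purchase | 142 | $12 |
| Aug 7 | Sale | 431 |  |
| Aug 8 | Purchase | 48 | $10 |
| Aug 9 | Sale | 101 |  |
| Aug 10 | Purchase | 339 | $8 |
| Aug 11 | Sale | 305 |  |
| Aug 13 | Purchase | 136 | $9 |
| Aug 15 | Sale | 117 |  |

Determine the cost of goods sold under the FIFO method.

COGS = $9,621

Aug 7, 431 sold [FIFO — oldest first]: 47 @ $12 + 379 @ $11 + 5 @ $12 = $4,793
Aug 9, 101 sold [FIFO — oldest first]: 101 @ $12 = $1,212
Aug 11, 305 sold [FIFO — oldest first]: 36 @ $12 + 48 @ $10 + 221 @ $8 = $2,680
Aug 15, 117 sold [FIFO — oldest first]: 117 @ $8 = $936
Total COGS = $4,793 + $1,212 + $2,680 + $936 = $9,621
Ending inventory: 1 @ $8 + 136 @ $9 = $1,232
Check: goods available $10,853 = COGS $9,621 + ending $1,232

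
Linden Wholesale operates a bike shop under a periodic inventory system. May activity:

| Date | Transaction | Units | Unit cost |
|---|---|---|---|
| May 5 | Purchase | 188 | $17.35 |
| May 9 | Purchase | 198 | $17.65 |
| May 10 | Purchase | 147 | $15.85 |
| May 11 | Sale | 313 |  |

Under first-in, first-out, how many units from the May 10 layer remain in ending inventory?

May 11, 313 sold [FIFO — oldest first]: 188 @ $17.35 + 125 @ $17.65 = $5,468.05
Ending inventory: 73 @ $17.65 + 147 @ $15.85 = $3,618.40

147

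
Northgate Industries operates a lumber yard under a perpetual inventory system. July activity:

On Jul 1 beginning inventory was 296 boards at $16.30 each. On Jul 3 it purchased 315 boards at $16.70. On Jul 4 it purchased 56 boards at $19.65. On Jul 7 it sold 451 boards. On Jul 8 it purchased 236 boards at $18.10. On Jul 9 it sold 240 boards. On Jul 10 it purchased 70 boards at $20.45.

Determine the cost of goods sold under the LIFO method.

Jul 7, 451 sold [LIFO — newest first]: 56 @ $19.65 + 315 @ $16.70 + 80 @ $16.30 = $7,664.90
Jul 9, 240 sold [LIFO — newest first]: 236 @ $18.10 + 4 @ $16.30 = $4,336.80
Total COGS = $7,664.90 + $4,336.80 = $12,001.70
Ending inventory: 212 @ $16.30 + 70 @ $20.45 = $4,887.10

COGS = $12,001.70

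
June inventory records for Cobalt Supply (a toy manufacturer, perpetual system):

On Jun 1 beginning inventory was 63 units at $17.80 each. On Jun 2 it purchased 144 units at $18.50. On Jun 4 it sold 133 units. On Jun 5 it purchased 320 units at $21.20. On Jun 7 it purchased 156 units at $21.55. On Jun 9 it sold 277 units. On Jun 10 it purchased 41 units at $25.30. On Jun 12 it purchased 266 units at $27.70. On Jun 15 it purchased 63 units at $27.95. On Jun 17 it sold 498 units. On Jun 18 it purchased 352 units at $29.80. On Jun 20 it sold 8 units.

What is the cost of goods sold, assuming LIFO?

COGS = $21,505.85

Jun 4, 133 sold [LIFO — newest first]: 133 @ $18.50 = $2,460.50
Jun 9, 277 sold [LIFO — newest first]: 156 @ $21.55 + 121 @ $21.20 = $5,927.00
Jun 17, 498 sold [LIFO — newest first]: 63 @ $27.95 + 266 @ $27.70 + 41 @ $25.30 + 128 @ $21.20 = $12,879.95
Jun 20, 8 sold [LIFO — newest first]: 8 @ $29.80 = $238.40
Total COGS = $2,460.50 + $5,927.00 + $12,879.95 + $238.40 = $21,505.85
Ending inventory: 63 @ $17.80 + 11 @ $18.50 + 71 @ $21.20 + 344 @ $29.80 = $13,081.30
Check: goods available $34,587.15 = COGS $21,505.85 + ending $13,081.30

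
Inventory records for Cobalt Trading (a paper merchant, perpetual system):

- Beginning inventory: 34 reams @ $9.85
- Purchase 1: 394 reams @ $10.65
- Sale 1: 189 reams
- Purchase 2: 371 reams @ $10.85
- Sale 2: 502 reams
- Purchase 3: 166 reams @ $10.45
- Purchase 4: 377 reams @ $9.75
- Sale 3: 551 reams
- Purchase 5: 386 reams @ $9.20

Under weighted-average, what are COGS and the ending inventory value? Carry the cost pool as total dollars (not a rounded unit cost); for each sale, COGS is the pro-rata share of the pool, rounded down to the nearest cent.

COGS = $12,957.41; ending inventory = $4,560.59

After Beginning: 34 on hand, pool $334.90 (≈ $9.8500 each)
After Purchase 1: 428 on hand, pool $4,531.00 (≈ $10.5864 each)
Sale 1, sell 189: 189/428 × $4,531.00 → $2,000.83
After Purchase 2: 610 on hand, pool $6,555.52 (≈ $10.7468 each)
Sale 2, sell 502: 502/610 × $6,555.52 → $5,394.87
After Purchase 3: 274 on hand, pool $2,895.35 (≈ $10.5670 each)
After Purchase 4: 651 on hand, pool $6,571.10 (≈ $10.0939 each)
Sale 3, sell 551: 551/651 × $6,571.10 → $5,561.71
After Purchase 5: 486 on hand, pool $4,560.59 (≈ $9.3839 each)
Total COGS = $2,000.83 + $5,394.87 + $5,561.71 = $12,957.41
Ending inventory (cost pool remaining) = $4,560.59
Check: goods available $17,518.00 = COGS $12,957.41 + ending $4,560.59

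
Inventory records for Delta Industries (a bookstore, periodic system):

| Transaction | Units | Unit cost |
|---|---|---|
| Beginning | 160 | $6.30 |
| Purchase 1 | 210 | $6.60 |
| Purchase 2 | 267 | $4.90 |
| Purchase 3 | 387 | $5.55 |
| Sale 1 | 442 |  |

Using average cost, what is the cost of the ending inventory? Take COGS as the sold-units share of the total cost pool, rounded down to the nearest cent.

Sale 1, sell 442: 442/1024 × $5,850.15 → $2,525.16
Ending inventory (cost pool remaining) = $3,324.99
Check: goods available $5,850.15 = COGS $2,525.16 + ending $3,324.99

Ending inventory = $3,324.99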